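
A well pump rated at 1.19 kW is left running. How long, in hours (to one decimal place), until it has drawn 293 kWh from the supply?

Hours = 293 kWh ÷ 1.19 kW = 246.2 h

246.2 h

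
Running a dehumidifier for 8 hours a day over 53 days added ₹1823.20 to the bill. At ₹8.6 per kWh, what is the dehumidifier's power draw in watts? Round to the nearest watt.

500 W

Energy = ₹1823.20 ÷ ₹8.6/kWh = 212 kWh
Runtime = 8 h/day × 53 days = 424 h
Power = 212 kWh ÷ 424 h = 0.5 kW = 500 W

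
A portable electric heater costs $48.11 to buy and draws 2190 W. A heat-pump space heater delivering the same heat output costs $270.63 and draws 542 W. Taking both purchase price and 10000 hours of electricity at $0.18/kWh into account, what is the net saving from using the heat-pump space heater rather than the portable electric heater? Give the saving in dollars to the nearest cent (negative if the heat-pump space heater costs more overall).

portable electric heater: $48.11 + (2190/1000) kW × 10000 h × $0.18 = $48.11 + $3942 = $3990.11
heat-pump space heater: $270.63 + (542/1000) kW × 10000 h × $0.18 = $270.63 + $975.6 = $1246.23
Saving = $3990.11 − $1246.23 = $2743.88

$2743.88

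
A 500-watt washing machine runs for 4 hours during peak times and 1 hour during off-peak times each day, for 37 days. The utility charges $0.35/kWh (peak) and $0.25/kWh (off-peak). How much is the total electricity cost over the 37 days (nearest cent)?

$30.53

Peak energy = 0.5 kW × 4 h × 37 = 74 kWh
Off-peak energy = 0.5 kW × 1 h × 37 = 18.5 kWh
Cost = 74 × $0.35 + 18.5 × $0.25 = $25.9 + $4.625 = $30.53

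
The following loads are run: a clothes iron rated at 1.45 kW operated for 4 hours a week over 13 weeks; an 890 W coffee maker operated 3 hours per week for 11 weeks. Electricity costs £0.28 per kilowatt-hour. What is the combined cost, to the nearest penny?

£29.34

clothes iron: Runtime = 4 h/week × 13 weeks = 52 h
clothes iron: 1.45 kW × 52 h = 75.4 kWh
coffee maker: Runtime = 3 h/week × 11 weeks = 33 h
coffee maker: 0.89 kW × 33 h = 29.37 kWh
Total energy = 104.77 kWh
Cost = 104.77 × £0.28 = £29.34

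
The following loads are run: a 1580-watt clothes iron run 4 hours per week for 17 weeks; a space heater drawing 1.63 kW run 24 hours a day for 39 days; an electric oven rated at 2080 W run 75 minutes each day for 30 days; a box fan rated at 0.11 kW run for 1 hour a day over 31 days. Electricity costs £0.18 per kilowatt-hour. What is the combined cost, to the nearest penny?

clothes iron: Runtime = 4 h/week × 17 weeks = 68 h
clothes iron: 1.58 kW × 68 h = 107.44 kWh
space heater: Runtime = 24 h × 39 = 936 h
space heater: 1.63 kW × 936 h = 1525.68 kWh
electric oven: Runtime = 75 min × 30 = 2250 min = 37.5 h
electric oven: 2.08 kW × 37.5 h = 78 kWh
box fan: Runtime = 1 h/day × 31 days = 31 h
box fan: 0.11 kW × 31 h = 3.41 kWh
Total energy = 1714.53 kWh
Cost = 1714.53 × £0.18 = £308.62

£308.62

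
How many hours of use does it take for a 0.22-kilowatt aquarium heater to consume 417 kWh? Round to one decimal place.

Hours = 417 kWh ÷ 0.22 kW = 1895.5 h

1895.5 h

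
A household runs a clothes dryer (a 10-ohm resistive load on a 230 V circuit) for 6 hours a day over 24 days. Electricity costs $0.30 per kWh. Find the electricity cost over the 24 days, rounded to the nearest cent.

Power = V²/R = 230²/10 = 5290 W = 5.29 kW
Runtime = 6 h/day × 24 days = 144 h
Energy = 5.29 kW × 144 h = 761.76 kWh
Cost = 761.76 kWh × $0.30/kWh = $228.53

$228.53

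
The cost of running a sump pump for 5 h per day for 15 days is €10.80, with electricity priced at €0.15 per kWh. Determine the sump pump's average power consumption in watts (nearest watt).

960 W

Energy = €10.80 ÷ €0.15/kWh = 72 kWh
Runtime = 5 h/day × 15 days = 75 h
Power = 72 kWh ÷ 75 h = 0.96 kW = 960 W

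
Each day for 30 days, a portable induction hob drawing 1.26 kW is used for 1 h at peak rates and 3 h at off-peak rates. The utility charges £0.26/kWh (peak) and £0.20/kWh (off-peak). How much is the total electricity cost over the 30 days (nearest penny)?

Peak energy = 1.26 kW × 1 h × 30 = 37.8 kWh
Off-peak energy = 1.26 kW × 3 h × 30 = 113.4 kWh
Cost = 37.8 × £0.26 + 113.4 × £0.20 = £9.828 + £22.68 = £32.51

£32.51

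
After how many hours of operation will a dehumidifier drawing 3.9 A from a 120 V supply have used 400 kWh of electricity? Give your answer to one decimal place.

854.7 h

Power = 3.9 A × 120 V = 468 W = 0.468 kW
Hours = 400 kWh ÷ 0.468 kW = 854.7 h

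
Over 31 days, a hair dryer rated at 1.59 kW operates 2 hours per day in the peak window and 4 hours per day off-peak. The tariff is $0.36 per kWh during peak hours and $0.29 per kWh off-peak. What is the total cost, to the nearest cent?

$92.67

Peak energy = 1.59 kW × 2 h × 31 = 98.58 kWh
Off-peak energy = 1.59 kW × 4 h × 31 = 197.16 kWh
Cost = 98.58 × $0.36 + 197.16 × $0.29 = $35.4888 + $57.1764 = $92.67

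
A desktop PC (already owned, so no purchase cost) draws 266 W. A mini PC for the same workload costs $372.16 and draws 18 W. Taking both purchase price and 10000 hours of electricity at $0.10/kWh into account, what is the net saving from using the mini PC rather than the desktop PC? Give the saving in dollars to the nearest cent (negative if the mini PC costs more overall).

desktop PC: $0.00 + (266/1000) kW × 10000 h × $0.10 = $0.00 + $266 = $266
mini PC: $372.16 + (18/1000) kW × 10000 h × $0.10 = $372.16 + $18 = $390.16
Saving = $266 − $390.16 = −$124.16

-$124.16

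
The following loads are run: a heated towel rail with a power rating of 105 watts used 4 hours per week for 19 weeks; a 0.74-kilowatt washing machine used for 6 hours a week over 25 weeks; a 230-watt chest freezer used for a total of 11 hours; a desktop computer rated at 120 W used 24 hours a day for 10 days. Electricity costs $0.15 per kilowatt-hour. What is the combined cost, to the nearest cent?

heated towel rail: Runtime = 4 h/week × 19 weeks = 76 h
heated towel rail: 0.105 kW × 76 h = 7.98 kWh
washing machine: Runtime = 6 h/week × 25 weeks = 150 h
washing machine: 0.74 kW × 150 h = 111 kWh
chest freezer: 0.23 kW × 11 h = 2.53 kWh
desktop computer: Runtime = 24 h × 10 = 240 h
desktop computer: 0.12 kW × 240 h = 28.8 kWh
Total energy = 150.31 kWh
Cost = 150.31 × $0.15 = $22.55

$22.55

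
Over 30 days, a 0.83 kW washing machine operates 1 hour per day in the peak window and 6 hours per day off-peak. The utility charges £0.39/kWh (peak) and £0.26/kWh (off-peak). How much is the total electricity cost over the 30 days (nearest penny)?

£48.56

Peak energy = 0.83 kW × 1 h × 30 = 24.9 kWh
Off-peak energy = 0.83 kW × 6 h × 30 = 149.4 kWh
Cost = 24.9 × £0.39 + 149.4 × £0.26 = £9.711 + £38.844 = £48.56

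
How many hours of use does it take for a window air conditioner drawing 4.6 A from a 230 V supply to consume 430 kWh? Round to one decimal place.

Power = 4.6 A × 230 V = 1058 W = 1.058 kW
Hours = 430 kWh ÷ 1.058 kW = 406.4 h

406.4 h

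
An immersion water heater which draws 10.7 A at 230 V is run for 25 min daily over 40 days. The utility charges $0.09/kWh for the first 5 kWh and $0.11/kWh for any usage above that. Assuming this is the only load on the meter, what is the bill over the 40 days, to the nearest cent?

Power = 10.7 A × 230 V = 2461 W = 2.461 kW
Runtime = 25 min × 40 = 1000 min = 16.666666… h
Energy = 2.461 kW × 16.666666… h = 41.016666… kWh
Tier 1 (0–5 kWh): 5 × $0.09 = $0.45
Above 5 kWh: 36.016666… × $0.11 = $3.961833…
Bill = $4.41

$4.41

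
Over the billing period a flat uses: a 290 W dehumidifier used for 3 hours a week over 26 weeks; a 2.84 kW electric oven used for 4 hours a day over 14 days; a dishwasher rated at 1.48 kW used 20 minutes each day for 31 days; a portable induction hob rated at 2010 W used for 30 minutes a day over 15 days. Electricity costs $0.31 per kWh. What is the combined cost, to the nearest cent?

$65.73

dehumidifier: Runtime = 3 h/week × 26 weeks = 78 h
dehumidifier: 0.29 kW × 78 h = 22.62 kWh
electric oven: Runtime = 4 h/day × 14 days = 56 h
electric oven: 2.84 kW × 56 h = 159.04 kWh
dishwasher: Runtime = 20 min × 31 = 620 min = 10.333333… h
dishwasher: 1.48 kW × 10.333333… h = 15.293333… kWh
portable induction hob: Runtime = 30 min × 15 = 450 min = 7.5 h
portable induction hob: 2.01 kW × 7.5 h = 15.075 kWh
Total energy = 212.028333… kWh
Cost = 212.028333… × $0.31 = $65.73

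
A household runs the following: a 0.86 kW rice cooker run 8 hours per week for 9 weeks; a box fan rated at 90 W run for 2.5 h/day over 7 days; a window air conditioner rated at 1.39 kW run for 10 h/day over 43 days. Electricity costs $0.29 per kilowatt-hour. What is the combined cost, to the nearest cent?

rice cooker: Runtime = 8 h/week × 9 weeks = 72 h
rice cooker: 0.86 kW × 72 h = 61.92 kWh
box fan: Runtime = 2.5 h/day × 7 days = 17.5 h
box fan: 0.09 kW × 17.5 h = 1.575 kWh
window air conditioner: Runtime = 10 h/day × 43 days = 430 h
window air conditioner: 1.39 kW × 430 h = 597.7 kWh
Total energy = 661.195 kWh
Cost = 661.195 × $0.29 = $191.75

$191.75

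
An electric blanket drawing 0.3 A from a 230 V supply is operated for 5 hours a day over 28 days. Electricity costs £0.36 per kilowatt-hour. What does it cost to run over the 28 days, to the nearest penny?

Power = 0.3 A × 230 V = 69 W = 0.069 kW
Runtime = 5 h/day × 28 days = 140 h
Energy = 0.069 kW × 140 h = 9.66 kWh
Cost = 9.66 kWh × £0.36/kWh = £3.48

£3.48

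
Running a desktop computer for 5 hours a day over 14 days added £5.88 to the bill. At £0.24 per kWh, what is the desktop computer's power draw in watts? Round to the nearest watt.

350 W

Energy = £5.88 ÷ £0.24/kWh = 24.5 kWh
Runtime = 5 h/day × 14 days = 70 h
Power = 24.5 kWh ÷ 70 h = 0.35 kW = 350 W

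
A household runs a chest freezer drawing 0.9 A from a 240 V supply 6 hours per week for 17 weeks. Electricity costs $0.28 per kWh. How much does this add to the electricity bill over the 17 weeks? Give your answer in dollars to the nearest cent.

$6.17

Power = 0.9 A × 240 V = 216 W = 0.216 kW
Runtime = 6 h/week × 17 weeks = 102 h
Energy = 0.216 kW × 102 h = 22.032 kWh
Cost = 22.032 kWh × $0.28/kWh = $6.17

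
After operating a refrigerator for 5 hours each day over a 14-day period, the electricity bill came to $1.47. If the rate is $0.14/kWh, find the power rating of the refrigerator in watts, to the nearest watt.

Energy = $1.47 ÷ $0.14/kWh = 10.5 kWh
Runtime = 5 h/day × 14 days = 70 h
Power = 10.5 kWh ÷ 70 h = 0.15 kW = 150 W

150 W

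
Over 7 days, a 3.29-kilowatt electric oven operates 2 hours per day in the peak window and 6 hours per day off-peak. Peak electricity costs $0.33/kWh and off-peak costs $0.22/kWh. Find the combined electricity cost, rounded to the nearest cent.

$45.60

Peak energy = 3.29 kW × 2 h × 7 = 46.06 kWh
Off-peak energy = 3.29 kW × 6 h × 7 = 138.18 kWh
Cost = 46.06 × $0.33 + 138.18 × $0.22 = $15.1998 + $30.3996 = $45.60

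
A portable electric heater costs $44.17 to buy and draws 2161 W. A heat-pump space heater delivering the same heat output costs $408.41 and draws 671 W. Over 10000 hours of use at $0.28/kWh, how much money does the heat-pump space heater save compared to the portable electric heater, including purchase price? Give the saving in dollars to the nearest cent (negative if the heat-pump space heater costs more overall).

portable electric heater: $44.17 + (2161/1000) kW × 10000 h × $0.28 = $44.17 + $6050.8 = $6094.97
heat-pump space heater: $408.41 + (671/1000) kW × 10000 h × $0.28 = $408.41 + $1878.8 = $2287.21
Saving = $6094.97 − $2287.21 = $3807.76

$3807.76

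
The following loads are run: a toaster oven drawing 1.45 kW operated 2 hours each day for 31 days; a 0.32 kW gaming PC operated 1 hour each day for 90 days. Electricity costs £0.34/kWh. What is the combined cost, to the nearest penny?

£40.36

toaster oven: Runtime = 2 h/day × 31 days = 62 h
toaster oven: 1.45 kW × 62 h = 89.9 kWh
gaming PC: Runtime = 1 h/day × 90 days = 90 h
gaming PC: 0.32 kW × 90 h = 28.8 kWh
Total energy = 118.7 kWh
Cost = 118.7 × £0.34 = £40.36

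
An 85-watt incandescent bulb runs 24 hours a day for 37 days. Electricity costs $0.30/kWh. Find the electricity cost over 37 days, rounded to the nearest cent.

Runtime = 24 h × 37 = 888 h
Energy = 0.085 kW × 888 h = 75.48 kWh
Cost = 75.48 kWh × $0.30/kWh = $22.64

$22.64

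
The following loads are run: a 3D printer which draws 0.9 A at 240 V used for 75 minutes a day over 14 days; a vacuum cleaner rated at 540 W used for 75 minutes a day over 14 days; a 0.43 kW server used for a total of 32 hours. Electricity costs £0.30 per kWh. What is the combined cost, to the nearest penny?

£8.10

3D printer: Power = 0.9 A × 240 V = 216 W = 0.216 kW
3D printer: Runtime = 75 min × 14 = 1050 min = 17.5 h
3D printer: 0.216 kW × 17.5 h = 3.78 kWh
vacuum cleaner: Runtime = 75 min × 14 = 1050 min = 17.5 h
vacuum cleaner: 0.54 kW × 17.5 h = 9.45 kWh
server: 0.43 kW × 32 h = 13.76 kWh
Total energy = 26.99 kWh
Cost = 26.99 × £0.30 = £8.10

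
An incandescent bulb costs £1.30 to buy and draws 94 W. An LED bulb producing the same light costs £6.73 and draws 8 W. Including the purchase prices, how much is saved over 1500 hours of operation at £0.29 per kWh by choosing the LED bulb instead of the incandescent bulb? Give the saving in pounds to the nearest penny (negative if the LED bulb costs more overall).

incandescent bulb: £1.30 + (94/1000) kW × 1500 h × £0.29 = £1.30 + £40.89 = £42.19
LED bulb: £6.73 + (8/1000) kW × 1500 h × £0.29 = £6.73 + £3.48 = £10.21
Saving = £42.19 − £10.21 = £31.98

£31.98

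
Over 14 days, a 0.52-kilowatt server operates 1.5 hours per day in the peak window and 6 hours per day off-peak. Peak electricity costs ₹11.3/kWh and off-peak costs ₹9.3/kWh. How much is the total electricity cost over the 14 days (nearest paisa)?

Peak energy = 0.52 kW × 1.5 h × 14 = 10.92 kWh
Off-peak energy = 0.52 kW × 6 h × 14 = 43.68 kWh
Cost = 10.92 × ₹11.3 + 43.68 × ₹9.3 = ₹123.396 + ₹406.224 = ₹529.62

₹529.62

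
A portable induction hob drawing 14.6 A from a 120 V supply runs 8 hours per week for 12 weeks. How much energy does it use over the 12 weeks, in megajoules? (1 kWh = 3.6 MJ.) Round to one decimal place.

Power = 14.6 A × 120 V = 1752 W = 1.752 kW
Runtime = 8 h/week × 12 weeks = 96 h
Energy = 1.752 kW × 96 h = 168.192 kWh
= 168.192 × 3.6 MJ = 605.5 MJ

605.5 MJ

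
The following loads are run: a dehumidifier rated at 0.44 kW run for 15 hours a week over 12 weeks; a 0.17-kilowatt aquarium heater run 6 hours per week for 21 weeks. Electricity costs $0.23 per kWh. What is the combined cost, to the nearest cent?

dehumidifier: Runtime = 15 h/week × 12 weeks = 180 h
dehumidifier: 0.44 kW × 180 h = 79.2 kWh
aquarium heater: Runtime = 6 h/week × 21 weeks = 126 h
aquarium heater: 0.17 kW × 126 h = 21.42 kWh
Total energy = 100.62 kWh
Cost = 100.62 × $0.23 = $23.14

$23.14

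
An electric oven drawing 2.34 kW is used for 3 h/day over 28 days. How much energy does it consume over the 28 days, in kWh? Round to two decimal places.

196.56 kWh

Runtime = 3 h/day × 28 days = 84 h
Energy = 2.34 kW × 84 h = 196.56 kWh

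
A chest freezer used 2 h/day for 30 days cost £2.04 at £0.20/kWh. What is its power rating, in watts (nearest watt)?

Energy = £2.04 ÷ £0.20/kWh = 10.2 kWh
Runtime = 2 h/day × 30 days = 60 h
Power = 10.2 kWh ÷ 60 h = 0.17 kW = 170 W

170 W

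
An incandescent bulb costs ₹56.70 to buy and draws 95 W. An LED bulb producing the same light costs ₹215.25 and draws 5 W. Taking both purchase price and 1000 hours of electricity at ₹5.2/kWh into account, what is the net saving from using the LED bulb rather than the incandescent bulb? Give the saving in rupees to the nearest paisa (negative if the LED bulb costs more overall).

incandescent bulb: ₹56.70 + (95/1000) kW × 1000 h × ₹5.2 = ₹56.70 + ₹494 = ₹550.7
LED bulb: ₹215.25 + (5/1000) kW × 1000 h × ₹5.2 = ₹215.25 + ₹26 = ₹241.25
Saving = ₹550.7 − ₹241.25 = ₹309.45

₹309.45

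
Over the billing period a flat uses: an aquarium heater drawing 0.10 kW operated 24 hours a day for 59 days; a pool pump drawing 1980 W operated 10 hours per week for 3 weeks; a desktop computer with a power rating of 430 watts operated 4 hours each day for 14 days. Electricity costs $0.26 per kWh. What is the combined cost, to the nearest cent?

aquarium heater: Runtime = 24 h × 59 = 1416 h
aquarium heater: 0.1 kW × 1416 h = 141.6 kWh
pool pump: Runtime = 10 h/week × 3 weeks = 30 h
pool pump: 1.98 kW × 30 h = 59.4 kWh
desktop computer: Runtime = 4 h/day × 14 days = 56 h
desktop computer: 0.43 kW × 56 h = 24.08 kWh
Total energy = 225.08 kWh
Cost = 225.08 × $0.26 = $58.52

$58.52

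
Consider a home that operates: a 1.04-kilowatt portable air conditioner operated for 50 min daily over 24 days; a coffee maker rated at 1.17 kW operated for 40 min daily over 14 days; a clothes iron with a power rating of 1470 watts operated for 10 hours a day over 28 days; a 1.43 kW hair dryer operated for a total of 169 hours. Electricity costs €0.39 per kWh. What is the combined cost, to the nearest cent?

€267.15

portable air conditioner: Runtime = 50 min × 24 = 1200 min = 20 h
portable air conditioner: 1.04 kW × 20 h = 20.8 kWh
coffee maker: Runtime = 40 min × 14 = 560 min = 9.333333… h
coffee maker: 1.17 kW × 9.333333… h = 10.92 kWh
clothes iron: Runtime = 10 h/day × 28 days = 280 h
clothes iron: 1.47 kW × 280 h = 411.6 kWh
hair dryer: 1.43 kW × 169 h = 241.67 kWh
Total energy = 684.99 kWh
Cost = 684.99 × €0.39 = €267.15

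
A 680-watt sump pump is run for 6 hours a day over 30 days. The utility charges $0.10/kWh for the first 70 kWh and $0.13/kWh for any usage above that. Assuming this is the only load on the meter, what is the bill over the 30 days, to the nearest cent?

Runtime = 6 h/day × 30 days = 180 h
Energy = 0.68 kW × 180 h = 122.4 kWh
Tier 1 (0–70 kWh): 70 × $0.10 = $7
Above 70 kWh: 52.4 × $0.13 = $6.812
Bill = $13.81

$13.81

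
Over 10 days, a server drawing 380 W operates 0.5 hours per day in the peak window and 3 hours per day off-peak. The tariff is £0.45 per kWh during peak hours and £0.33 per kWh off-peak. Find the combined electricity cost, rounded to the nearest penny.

Peak energy = 0.38 kW × 0.5 h × 10 = 1.9 kWh
Off-peak energy = 0.38 kW × 3 h × 10 = 11.4 kWh
Cost = 1.9 × £0.45 + 11.4 × £0.33 = £0.855 + £3.762 = £4.62

£4.62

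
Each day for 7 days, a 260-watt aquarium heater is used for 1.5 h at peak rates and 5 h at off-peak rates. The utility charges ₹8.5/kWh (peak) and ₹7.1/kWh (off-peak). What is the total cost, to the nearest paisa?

Peak energy = 0.26 kW × 1.5 h × 7 = 2.73 kWh
Off-peak energy = 0.26 kW × 5 h × 7 = 9.1 kWh
Cost = 2.73 × ₹8.5 + 9.1 × ₹7.1 = ₹23.205 + ₹64.61 = ₹87.82

₹87.82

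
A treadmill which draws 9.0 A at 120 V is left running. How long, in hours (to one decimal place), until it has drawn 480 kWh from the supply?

Power = 9.0 A × 120 V = 1080 W = 1.08 kW
Hours = 480 kWh ÷ 1.08 kW = 444.4 h

444.4 h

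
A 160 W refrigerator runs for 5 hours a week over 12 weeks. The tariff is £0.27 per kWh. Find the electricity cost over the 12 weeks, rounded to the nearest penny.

£2.59

Runtime = 5 h/week × 12 weeks = 60 h
Energy = 0.16 kW × 60 h = 9.6 kWh
Cost = 9.6 kWh × £0.27/kWh = £2.59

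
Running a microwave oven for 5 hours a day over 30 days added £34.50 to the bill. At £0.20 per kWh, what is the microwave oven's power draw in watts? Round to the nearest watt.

1150 W

Energy = £34.50 ÷ £0.20/kWh = 172.5 kWh
Runtime = 5 h/day × 30 days = 150 h
Power = 172.5 kWh ÷ 150 h = 1.15 kW = 1150 W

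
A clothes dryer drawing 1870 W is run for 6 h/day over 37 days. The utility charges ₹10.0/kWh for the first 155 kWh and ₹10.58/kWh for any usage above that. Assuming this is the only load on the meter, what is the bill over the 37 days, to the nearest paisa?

₹4302.28

Runtime = 6 h/day × 37 days = 222 h
Energy = 1.87 kW × 222 h = 415.14 kWh
Tier 1 (0–155 kWh): 155 × ₹10.0 = ₹1550
Above 155 kWh: 260.14 × ₹10.58 = ₹2752.2812
Bill = ₹4302.28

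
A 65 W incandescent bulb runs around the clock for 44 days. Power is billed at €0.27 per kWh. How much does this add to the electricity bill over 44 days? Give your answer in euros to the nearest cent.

Runtime = 24 h × 44 = 1056 h
Energy = 0.065 kW × 1056 h = 68.64 kWh
Cost = 68.64 kWh × €0.27/kWh = €18.53

€18.53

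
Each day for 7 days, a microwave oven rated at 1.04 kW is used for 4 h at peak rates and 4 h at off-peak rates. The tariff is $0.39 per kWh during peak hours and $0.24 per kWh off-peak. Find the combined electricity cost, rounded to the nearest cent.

$18.35

Peak energy = 1.04 kW × 4 h × 7 = 29.12 kWh
Off-peak energy = 1.04 kW × 4 h × 7 = 29.12 kWh
Cost = 29.12 × $0.39 + 29.12 × $0.24 = $11.3568 + $6.9888 = $18.35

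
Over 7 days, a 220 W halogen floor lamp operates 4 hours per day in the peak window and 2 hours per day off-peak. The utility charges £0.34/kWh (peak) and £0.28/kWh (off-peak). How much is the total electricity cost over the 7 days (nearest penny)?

Peak energy = 0.22 kW × 4 h × 7 = 6.16 kWh
Off-peak energy = 0.22 kW × 2 h × 7 = 3.08 kWh
Cost = 6.16 × £0.34 + 3.08 × £0.28 = £2.0944 + £0.8624 = £2.96

£2.96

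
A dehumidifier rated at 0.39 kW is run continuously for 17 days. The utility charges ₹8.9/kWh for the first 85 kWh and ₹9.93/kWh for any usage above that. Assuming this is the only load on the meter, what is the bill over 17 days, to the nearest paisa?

₹1492.51

Runtime = 24 h × 17 = 408 h
Energy = 0.39 kW × 408 h = 159.12 kWh
Tier 1 (0–85 kWh): 85 × ₹8.9 = ₹756.5
Above 85 kWh: 74.12 × ₹9.93 = ₹736.0116
Bill = ₹1492.51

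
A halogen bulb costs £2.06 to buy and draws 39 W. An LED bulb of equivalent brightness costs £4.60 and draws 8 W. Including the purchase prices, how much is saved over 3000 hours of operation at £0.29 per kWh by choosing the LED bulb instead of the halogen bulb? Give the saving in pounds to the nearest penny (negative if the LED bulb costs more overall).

£24.43

halogen bulb: £2.06 + (39/1000) kW × 3000 h × £0.29 = £2.06 + £33.93 = £35.99
LED bulb: £4.60 + (8/1000) kW × 3000 h × £0.29 = £4.60 + £6.96 = £11.56
Saving = £35.99 − £11.56 = £24.43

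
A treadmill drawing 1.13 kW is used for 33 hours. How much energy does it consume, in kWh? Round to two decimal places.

37.29 kWh

Energy = 1.13 kW × 33 h = 37.29 kWh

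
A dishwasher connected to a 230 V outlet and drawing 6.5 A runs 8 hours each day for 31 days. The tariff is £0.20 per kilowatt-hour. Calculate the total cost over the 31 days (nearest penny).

£74.15

Power = 6.5 A × 230 V = 1495 W = 1.495 kW
Runtime = 8 h/day × 31 days = 248 h
Energy = 1.495 kW × 248 h = 370.76 kWh
Cost = 370.76 kWh × £0.20/kWh = £74.15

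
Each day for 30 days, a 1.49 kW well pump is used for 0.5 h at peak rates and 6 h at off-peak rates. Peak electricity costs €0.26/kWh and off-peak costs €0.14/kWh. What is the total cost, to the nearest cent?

€43.36

Peak energy = 1.49 kW × 0.5 h × 30 = 22.35 kWh
Off-peak energy = 1.49 kW × 6 h × 30 = 268.2 kWh
Cost = 22.35 × €0.26 + 268.2 × €0.14 = €5.811 + €37.548 = €43.36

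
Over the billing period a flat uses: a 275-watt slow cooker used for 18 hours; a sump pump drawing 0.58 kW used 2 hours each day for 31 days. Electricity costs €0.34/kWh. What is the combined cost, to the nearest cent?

slow cooker: 0.275 kW × 18 h = 4.95 kWh
sump pump: Runtime = 2 h/day × 31 days = 62 h
sump pump: 0.58 kW × 62 h = 35.96 kWh
Total energy = 40.91 kWh
Cost = 40.91 × €0.34 = €13.91

€13.91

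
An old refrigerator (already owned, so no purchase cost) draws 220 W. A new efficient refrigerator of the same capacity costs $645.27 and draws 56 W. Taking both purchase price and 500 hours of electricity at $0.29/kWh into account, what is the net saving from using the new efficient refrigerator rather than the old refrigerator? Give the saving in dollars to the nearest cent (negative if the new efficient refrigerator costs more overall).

-$621.49

old refrigerator: $0.00 + (220/1000) kW × 500 h × $0.29 = $0.00 + $31.9 = $31.9
new efficient refrigerator: $645.27 + (56/1000) kW × 500 h × $0.29 = $645.27 + $8.12 = $653.39
Saving = $31.9 − $653.39 = −$621.49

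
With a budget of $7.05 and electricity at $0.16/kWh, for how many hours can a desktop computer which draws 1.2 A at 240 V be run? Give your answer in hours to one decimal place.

Power = 1.2 A × 240 V = 288 W = 0.288 kW
Energy available = $7.05 ÷ $0.16/kWh = 44.0625 kWh
Hours = 44.0625 kWh ÷ 0.288 kW = 153.0 h

153.0 h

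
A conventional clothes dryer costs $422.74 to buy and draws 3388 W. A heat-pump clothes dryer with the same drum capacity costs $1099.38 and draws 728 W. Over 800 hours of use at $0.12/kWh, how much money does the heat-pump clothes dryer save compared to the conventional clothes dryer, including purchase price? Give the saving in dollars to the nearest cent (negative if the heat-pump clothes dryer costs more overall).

conventional clothes dryer: $422.74 + (3388/1000) kW × 800 h × $0.12 = $422.74 + $325.248 = $747.988
heat-pump clothes dryer: $1099.38 + (728/1000) kW × 800 h × $0.12 = $1099.38 + $69.888 = $1169.268
Saving = $747.988 − $1169.268 = −$421.28

-$421.28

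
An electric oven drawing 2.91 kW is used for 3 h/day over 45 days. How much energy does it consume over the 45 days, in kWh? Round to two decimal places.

392.85 kWh

Runtime = 3 h/day × 45 days = 135 h
Energy = 2.91 kW × 135 h = 392.85 kWh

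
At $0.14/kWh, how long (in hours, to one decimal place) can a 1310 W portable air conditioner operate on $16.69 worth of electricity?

91.0 h

Energy available = $16.69 ÷ $0.14/kWh = 119.2143 kWh
Hours = 119.2143 kWh ÷ 1.31 kW = 91.0 h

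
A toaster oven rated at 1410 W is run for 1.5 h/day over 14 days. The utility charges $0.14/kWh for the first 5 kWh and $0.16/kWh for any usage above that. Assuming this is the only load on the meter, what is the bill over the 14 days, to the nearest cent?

Runtime = 1.5 h/day × 14 days = 21 h
Energy = 1.41 kW × 21 h = 29.61 kWh
Tier 1 (0–5 kWh): 5 × $0.14 = $0.7
Above 5 kWh: 24.61 × $0.16 = $3.9376
Bill = $4.64

$4.64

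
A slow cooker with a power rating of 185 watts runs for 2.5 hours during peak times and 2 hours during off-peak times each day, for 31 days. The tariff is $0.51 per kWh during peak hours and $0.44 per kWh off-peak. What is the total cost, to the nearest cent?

Peak energy = 0.185 kW × 2.5 h × 31 = 14.3375 kWh
Off-peak energy = 0.185 kW × 2 h × 31 = 11.47 kWh
Cost = 14.3375 × $0.51 + 11.47 × $0.44 = $7.312125 + $5.0468 = $12.36

$12.36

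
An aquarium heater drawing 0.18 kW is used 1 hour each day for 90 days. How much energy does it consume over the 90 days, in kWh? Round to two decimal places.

Runtime = 1 h/day × 90 days = 90 h
Energy = 0.18 kW × 90 h = 16.2 kWh

16.20 kWh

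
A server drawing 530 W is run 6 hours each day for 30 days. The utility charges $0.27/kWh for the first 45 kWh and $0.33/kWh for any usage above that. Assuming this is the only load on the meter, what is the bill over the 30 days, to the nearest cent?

$28.78

Runtime = 6 h/day × 30 days = 180 h
Energy = 0.53 kW × 180 h = 95.4 kWh
Tier 1 (0–45 kWh): 45 × $0.27 = $12.15
Above 45 kWh: 50.4 × $0.33 = $16.632
Bill = $28.78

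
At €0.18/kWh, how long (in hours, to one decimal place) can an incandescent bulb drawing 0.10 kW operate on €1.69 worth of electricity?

Energy available = €1.69 ÷ €0.18/kWh = 9.3889 kWh
Hours = 9.3889 kWh ÷ 0.1 kW = 93.9 h

93.9 h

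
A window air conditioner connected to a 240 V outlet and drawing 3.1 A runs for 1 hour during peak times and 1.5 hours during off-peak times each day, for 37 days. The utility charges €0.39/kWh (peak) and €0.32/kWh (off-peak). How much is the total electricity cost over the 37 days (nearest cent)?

€23.95

Power = 3.1 A × 240 V = 744 W = 0.744 kW
Peak energy = 0.744 kW × 1 h × 37 = 27.528 kWh
Off-peak energy = 0.744 kW × 1.5 h × 37 = 41.292 kWh
Cost = 27.528 × €0.39 + 41.292 × €0.32 = €10.73592 + €13.21344 = €23.95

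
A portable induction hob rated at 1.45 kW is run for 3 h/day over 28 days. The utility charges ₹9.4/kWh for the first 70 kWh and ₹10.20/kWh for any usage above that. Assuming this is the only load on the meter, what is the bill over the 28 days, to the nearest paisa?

Runtime = 3 h/day × 28 days = 84 h
Energy = 1.45 kW × 84 h = 121.8 kWh
Tier 1 (0–70 kWh): 70 × ₹9.4 = ₹658
Above 70 kWh: 51.8 × ₹10.20 = ₹528.36
Bill = ₹1186.36

₹1186.36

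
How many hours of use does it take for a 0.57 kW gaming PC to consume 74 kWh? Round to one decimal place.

Hours = 74 kWh ÷ 0.57 kW = 129.8 h

129.8 h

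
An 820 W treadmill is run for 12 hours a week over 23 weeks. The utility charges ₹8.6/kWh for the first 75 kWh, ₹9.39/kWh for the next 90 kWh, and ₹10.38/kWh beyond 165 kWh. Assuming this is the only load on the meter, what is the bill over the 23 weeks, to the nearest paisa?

Runtime = 12 h/week × 23 weeks = 276 h
Energy = 0.82 kW × 276 h = 226.32 kWh
Tier 1 (0–75 kWh): 75 × ₹8.6 = ₹645
Tier 2 (75–165 kWh): 90 × ₹9.39 = ₹845.1
Above 165 kWh: 61.32 × ₹10.38 = ₹636.5016
Bill = ₹2126.60

₹2126.60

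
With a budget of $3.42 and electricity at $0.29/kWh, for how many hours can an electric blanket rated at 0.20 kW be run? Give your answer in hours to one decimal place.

59.0 h

Energy available = $3.42 ÷ $0.29/kWh = 11.7931 kWh
Hours = 11.7931 kWh ÷ 0.2 kW = 59.0 h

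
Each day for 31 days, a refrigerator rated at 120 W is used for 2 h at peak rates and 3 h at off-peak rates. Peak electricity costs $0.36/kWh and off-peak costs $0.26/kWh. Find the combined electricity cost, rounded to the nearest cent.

Peak energy = 0.12 kW × 2 h × 31 = 7.44 kWh
Off-peak energy = 0.12 kW × 3 h × 31 = 11.16 kWh
Cost = 7.44 × $0.36 + 11.16 × $0.26 = $2.6784 + $2.9016 = $5.58

$5.58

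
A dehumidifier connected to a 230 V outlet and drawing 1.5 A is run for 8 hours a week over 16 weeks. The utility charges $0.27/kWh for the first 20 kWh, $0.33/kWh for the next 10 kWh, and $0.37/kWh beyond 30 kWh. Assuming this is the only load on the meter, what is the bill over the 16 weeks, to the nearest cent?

$13.94

Power = 1.5 A × 230 V = 345 W = 0.345 kW
Runtime = 8 h/week × 16 weeks = 128 h
Energy = 0.345 kW × 128 h = 44.16 kWh
Tier 1 (0–20 kWh): 20 × $0.27 = $5.4
Tier 2 (20–30 kWh): 10 × $0.33 = $3.3
Above 30 kWh: 14.16 × $0.37 = $5.2392
Bill = $13.94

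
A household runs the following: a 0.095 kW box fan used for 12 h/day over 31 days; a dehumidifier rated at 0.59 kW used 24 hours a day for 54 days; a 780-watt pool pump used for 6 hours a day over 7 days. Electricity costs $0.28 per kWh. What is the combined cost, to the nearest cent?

$233.17

box fan: Runtime = 12 h/day × 31 days = 372 h
box fan: 0.095 kW × 372 h = 35.34 kWh
dehumidifier: Runtime = 24 h × 54 = 1296 h
dehumidifier: 0.59 kW × 1296 h = 764.64 kWh
pool pump: Runtime = 6 h/day × 7 days = 42 h
pool pump: 0.78 kW × 42 h = 32.76 kWh
Total energy = 832.74 kWh
Cost = 832.74 × $0.28 = $233.17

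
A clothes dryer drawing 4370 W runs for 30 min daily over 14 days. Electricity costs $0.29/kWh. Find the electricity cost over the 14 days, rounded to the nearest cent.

Runtime = 30 min × 14 = 420 min = 7 h
Energy = 4.37 kW × 7 h = 30.59 kWh
Cost = 30.59 kWh × $0.29/kWh = $8.87

$8.87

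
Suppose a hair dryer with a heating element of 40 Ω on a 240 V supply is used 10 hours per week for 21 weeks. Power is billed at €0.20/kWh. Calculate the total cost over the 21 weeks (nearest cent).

Power = V²/R = 240²/40 = 1440 W = 1.44 kW
Runtime = 10 h/week × 21 weeks = 210 h
Energy = 1.44 kW × 210 h = 302.4 kWh
Cost = 302.4 kWh × €0.20/kWh = €60.48

€60.48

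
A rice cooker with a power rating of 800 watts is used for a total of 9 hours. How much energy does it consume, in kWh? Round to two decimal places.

Energy = 0.8 kW × 9 h = 7.2 kWh

7.20 kWh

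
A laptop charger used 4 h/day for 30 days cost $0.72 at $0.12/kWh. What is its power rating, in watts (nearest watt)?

50 W

Energy = $0.72 ÷ $0.12/kWh = 6 kWh
Runtime = 4 h/day × 30 days = 120 h
Power = 6 kWh ÷ 120 h = 0.05 kW = 50 W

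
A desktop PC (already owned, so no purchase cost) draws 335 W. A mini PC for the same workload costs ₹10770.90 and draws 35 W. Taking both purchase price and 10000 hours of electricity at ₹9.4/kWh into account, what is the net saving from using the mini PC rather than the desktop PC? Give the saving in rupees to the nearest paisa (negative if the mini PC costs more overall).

desktop PC: ₹0.00 + (335/1000) kW × 10000 h × ₹9.4 = ₹0.00 + ₹31490 = ₹31490
mini PC: ₹10770.90 + (35/1000) kW × 10000 h × ₹9.4 = ₹10770.90 + ₹3290 = ₹14060.9
Saving = ₹31490 − ₹14060.9 = ₹17429.1

₹17429.10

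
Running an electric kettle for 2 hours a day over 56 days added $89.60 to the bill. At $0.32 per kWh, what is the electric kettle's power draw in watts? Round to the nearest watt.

Energy = $89.60 ÷ $0.32/kWh = 280 kWh
Runtime = 2 h/day × 56 days = 112 h
Power = 280 kWh ÷ 112 h = 2.5 kW = 2500 W

2500 W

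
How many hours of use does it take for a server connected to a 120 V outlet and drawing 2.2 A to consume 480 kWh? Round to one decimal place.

Power = 2.2 A × 120 V = 264 W = 0.264 kW
Hours = 480 kWh ÷ 0.264 kW = 1818.2 h

1818.2 h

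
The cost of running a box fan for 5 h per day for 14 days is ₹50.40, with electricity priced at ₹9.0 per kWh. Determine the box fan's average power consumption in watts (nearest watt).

80 W

Energy = ₹50.40 ÷ ₹9.0/kWh = 5.6 kWh
Runtime = 5 h/day × 14 days = 70 h
Power = 5.6 kWh ÷ 70 h = 0.08 kW = 80 W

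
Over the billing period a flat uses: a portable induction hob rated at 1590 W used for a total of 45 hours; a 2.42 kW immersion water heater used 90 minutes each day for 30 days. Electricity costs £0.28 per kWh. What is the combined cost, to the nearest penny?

£50.53

portable induction hob: 1.59 kW × 45 h = 71.55 kWh
immersion water heater: Runtime = 90 min × 30 = 2700 min = 45 h
immersion water heater: 2.42 kW × 45 h = 108.9 kWh
Total energy = 180.45 kWh
Cost = 180.45 × £0.28 = £50.53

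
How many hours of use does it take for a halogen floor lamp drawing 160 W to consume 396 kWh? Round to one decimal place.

2475.0 h

Hours = 396 kWh ÷ 0.16 kW = 2475.0 h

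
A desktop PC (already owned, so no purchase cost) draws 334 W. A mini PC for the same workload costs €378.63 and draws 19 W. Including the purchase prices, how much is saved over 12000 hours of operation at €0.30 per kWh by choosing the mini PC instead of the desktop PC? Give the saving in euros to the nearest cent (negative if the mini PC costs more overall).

€755.37

desktop PC: €0.00 + (334/1000) kW × 12000 h × €0.30 = €0.00 + €1202.4 = €1202.4
mini PC: €378.63 + (19/1000) kW × 12000 h × €0.30 = €378.63 + €68.4 = €447.03
Saving = €1202.4 − €447.03 = €755.37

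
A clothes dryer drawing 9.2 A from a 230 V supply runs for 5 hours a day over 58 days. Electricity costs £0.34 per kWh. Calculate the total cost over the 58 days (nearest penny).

£208.64

Power = 9.2 A × 230 V = 2116 W = 2.116 kW
Runtime = 5 h/day × 58 days = 290 h
Energy = 2.116 kW × 290 h = 613.64 kWh
Cost = 613.64 kWh × £0.34/kWh = £208.64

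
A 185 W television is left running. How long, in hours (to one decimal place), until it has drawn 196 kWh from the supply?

Hours = 196 kWh ÷ 0.185 kW = 1059.5 h

1059.5 h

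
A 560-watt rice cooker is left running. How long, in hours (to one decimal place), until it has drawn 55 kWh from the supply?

Hours = 55 kWh ÷ 0.56 kW = 98.2 h

98.2 h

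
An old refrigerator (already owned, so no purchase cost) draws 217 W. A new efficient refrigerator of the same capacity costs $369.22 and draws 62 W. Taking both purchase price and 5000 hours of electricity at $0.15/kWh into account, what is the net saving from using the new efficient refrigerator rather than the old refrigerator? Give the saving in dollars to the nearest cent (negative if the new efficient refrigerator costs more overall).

old refrigerator: $0.00 + (217/1000) kW × 5000 h × $0.15 = $0.00 + $162.75 = $162.75
new efficient refrigerator: $369.22 + (62/1000) kW × 5000 h × $0.15 = $369.22 + $46.5 = $415.72
Saving = $162.75 − $415.72 = −$252.97

-$252.97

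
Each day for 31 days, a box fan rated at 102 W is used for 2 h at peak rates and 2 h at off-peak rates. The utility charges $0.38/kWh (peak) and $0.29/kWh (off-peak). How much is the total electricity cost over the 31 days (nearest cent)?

Peak energy = 0.102 kW × 2 h × 31 = 6.324 kWh
Off-peak energy = 0.102 kW × 2 h × 31 = 6.324 kWh
Cost = 6.324 × $0.38 + 6.324 × $0.29 = $2.40312 + $1.83396 = $4.24

$4.24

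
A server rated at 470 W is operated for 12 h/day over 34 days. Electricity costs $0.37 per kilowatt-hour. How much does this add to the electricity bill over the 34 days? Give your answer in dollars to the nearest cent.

Runtime = 12 h/day × 34 days = 408 h
Energy = 0.47 kW × 408 h = 191.76 kWh
Cost = 191.76 kWh × $0.37/kWh = $70.95

$70.95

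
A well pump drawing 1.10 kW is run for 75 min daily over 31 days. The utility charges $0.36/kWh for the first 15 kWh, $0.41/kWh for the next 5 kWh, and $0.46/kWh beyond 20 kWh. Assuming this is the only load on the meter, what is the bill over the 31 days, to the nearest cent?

$17.86

Runtime = 75 min × 31 = 2325 min = 38.75 h
Energy = 1.1 kW × 38.75 h = 42.625 kWh
Tier 1 (0–15 kWh): 15 × $0.36 = $5.4
Tier 2 (15–20 kWh): 5 × $0.41 = $2.05
Above 20 kWh: 22.625 × $0.46 = $10.4075
Bill = $17.86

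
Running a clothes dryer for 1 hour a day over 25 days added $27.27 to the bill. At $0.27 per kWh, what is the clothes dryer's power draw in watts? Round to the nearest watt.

4040 W

Energy = $27.27 ÷ $0.27/kWh = 101 kWh
Runtime = 1 h/day × 25 days = 25 h
Power = 101 kWh ÷ 25 h = 4.04 kW = 4040 W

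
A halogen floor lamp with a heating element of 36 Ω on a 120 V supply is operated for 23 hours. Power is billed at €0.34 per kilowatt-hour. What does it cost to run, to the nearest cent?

Power = V²/R = 120²/36 = 400 W = 0.4 kW
Energy = 0.4 kW × 23 h = 9.2 kWh
Cost = 9.2 kWh × €0.34/kWh = €3.13

€3.13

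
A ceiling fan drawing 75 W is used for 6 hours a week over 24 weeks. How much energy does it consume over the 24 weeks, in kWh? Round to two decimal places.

10.80 kWh

Runtime = 6 h/week × 24 weeks = 144 h
Energy = 0.075 kW × 144 h = 10.8 kWh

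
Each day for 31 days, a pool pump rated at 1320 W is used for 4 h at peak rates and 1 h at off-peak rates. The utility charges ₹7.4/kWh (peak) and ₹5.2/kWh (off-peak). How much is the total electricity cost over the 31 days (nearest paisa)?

₹1424.02

Peak energy = 1.32 kW × 4 h × 31 = 163.68 kWh
Off-peak energy = 1.32 kW × 1 h × 31 = 40.92 kWh
Cost = 163.68 × ₹7.4 + 40.92 × ₹5.2 = ₹1211.232 + ₹212.784 = ₹1424.02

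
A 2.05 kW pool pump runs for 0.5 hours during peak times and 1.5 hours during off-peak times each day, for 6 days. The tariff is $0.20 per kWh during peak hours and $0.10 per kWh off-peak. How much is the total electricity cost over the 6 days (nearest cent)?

Peak energy = 2.05 kW × 0.5 h × 6 = 6.15 kWh
Off-peak energy = 2.05 kW × 1.5 h × 6 = 18.45 kWh
Cost = 6.15 × $0.20 + 18.45 × $0.10 = $1.23 + $1.845 = $3.08

$3.08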